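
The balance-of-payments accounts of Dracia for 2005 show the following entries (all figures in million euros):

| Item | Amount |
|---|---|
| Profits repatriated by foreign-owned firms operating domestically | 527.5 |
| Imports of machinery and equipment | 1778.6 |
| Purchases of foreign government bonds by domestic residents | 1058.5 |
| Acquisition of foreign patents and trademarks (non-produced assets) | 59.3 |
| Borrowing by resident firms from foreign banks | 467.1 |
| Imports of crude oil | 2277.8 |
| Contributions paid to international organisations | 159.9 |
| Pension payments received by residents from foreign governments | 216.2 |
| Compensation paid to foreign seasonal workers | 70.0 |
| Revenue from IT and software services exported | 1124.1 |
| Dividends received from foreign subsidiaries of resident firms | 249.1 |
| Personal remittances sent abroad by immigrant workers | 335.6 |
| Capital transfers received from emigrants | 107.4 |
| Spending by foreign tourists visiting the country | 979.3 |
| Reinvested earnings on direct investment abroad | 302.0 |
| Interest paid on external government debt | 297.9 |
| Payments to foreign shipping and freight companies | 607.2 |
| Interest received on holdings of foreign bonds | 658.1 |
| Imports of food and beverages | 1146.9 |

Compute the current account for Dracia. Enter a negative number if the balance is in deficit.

Goods: -1146.9 - 2277.8 - 1778.6 = -5203.3
Services: 979.3 - 607.2 + 1124.1 = 1496.2
Primary income: -70.0 - 527.5 + 249.1 - 297.9 + 302.0 + 658.1 = 313.8
Secondary income: -159.9 - 335.6 + 216.2 = -279.3
Current account = (-5203.3) + 1496.2 + 313.8 + (-279.3) = -3672.6
(Excluded from the current account — financial account: purchases of foreign government bonds by domestic residents 1058.5, borrowing by resident firms from foreign banks 467.1; capital account: acquisition of foreign patents and trademarks (non-produced assets) 59.3, capital transfers received from emigrants 107.4.)

-3672.6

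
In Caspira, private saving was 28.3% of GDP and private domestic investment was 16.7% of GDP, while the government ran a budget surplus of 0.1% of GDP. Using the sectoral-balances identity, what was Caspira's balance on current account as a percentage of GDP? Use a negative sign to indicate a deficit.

By the sectoral-balances identity, CA = (S_private - I) + (T - G).
Private balance = 28.3 - 16.7 = 11.6
Government balance (T - G) = 0.1
CA = 11.6 + 0.1 = 11.7

11.7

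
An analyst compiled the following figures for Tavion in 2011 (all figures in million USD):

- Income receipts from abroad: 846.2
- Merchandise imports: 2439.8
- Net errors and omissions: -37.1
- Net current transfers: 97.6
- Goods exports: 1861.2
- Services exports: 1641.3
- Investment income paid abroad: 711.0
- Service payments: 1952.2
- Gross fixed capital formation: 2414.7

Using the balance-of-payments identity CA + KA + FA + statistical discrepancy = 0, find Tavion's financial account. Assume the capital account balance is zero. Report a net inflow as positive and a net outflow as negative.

Goods balance = 1861.2 - 2439.8 = -578.6
Services balance = 1641.3 - 1952.2 = -310.9
Trade balance (goods + services) = -578.6 + (-310.9) = -889.5
Net primary income = 846.2 - 711.0 = 135.2
Net secondary income = 97.6
Current account = -889.5 + 135.2 + 97.6 = -656.7
Financial account = -(-656.7 + (-37.1)) = 693.8

693.8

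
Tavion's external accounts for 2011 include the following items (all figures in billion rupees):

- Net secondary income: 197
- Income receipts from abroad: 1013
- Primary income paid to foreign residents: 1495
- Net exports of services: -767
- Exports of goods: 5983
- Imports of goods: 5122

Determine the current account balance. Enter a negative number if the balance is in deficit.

Goods balance = 5983 - 5122 = 861
Services balance = -767
Trade balance (goods + services) = 861 + (-767) = 94
Net primary income = 1013 - 1495 = -482
Net secondary income = 197
Current account = 94 + (-482) + 197 = -191

-191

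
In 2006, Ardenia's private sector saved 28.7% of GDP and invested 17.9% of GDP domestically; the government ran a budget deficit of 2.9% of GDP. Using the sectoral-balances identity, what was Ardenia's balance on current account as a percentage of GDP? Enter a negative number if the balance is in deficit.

By the sectoral-balances identity, CA = (S_private - I) + (T - G).
Private balance = 28.7 - 17.9 = 10.8
Government balance (T - G) = -2.9
CA = 10.8 + (-2.9) = 7.9

7.9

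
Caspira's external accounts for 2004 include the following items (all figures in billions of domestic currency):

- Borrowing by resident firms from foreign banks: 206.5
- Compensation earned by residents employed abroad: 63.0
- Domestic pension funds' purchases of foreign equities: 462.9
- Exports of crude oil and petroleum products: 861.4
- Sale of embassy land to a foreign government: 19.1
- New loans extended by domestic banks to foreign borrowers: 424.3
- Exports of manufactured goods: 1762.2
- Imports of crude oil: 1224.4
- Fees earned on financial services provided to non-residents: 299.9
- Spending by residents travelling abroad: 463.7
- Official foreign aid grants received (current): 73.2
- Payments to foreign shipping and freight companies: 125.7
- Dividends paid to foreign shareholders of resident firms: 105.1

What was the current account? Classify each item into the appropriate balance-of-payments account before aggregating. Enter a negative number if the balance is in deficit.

1140.8

Goods: 1762.2 - 1224.4 + 861.4 = 1399.2
Services: 299.9 - 125.7 - 463.7 = -289.5
Primary income: -105.1 + 63.0 = -42.1
Secondary income: 73.2
Current account = 1399.2 + (-289.5) + (-42.1) + 73.2 = 1140.8
(Excluded from the current account — financial account: borrowing by resident firms from foreign banks 206.5, domestic pension funds' purchases of foreign equities 462.9, new loans extended by domestic banks to foreign borrowers 424.3; capital account: sale of embassy land to a foreign government 19.1.)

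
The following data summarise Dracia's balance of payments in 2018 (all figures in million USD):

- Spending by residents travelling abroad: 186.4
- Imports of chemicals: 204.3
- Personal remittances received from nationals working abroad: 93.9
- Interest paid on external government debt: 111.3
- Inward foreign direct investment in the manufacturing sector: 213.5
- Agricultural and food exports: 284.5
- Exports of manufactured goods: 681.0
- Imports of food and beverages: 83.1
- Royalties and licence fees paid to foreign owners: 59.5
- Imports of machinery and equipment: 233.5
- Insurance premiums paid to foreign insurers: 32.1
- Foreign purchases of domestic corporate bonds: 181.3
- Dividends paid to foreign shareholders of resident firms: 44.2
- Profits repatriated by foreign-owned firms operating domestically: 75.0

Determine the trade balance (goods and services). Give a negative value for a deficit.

166.6

Goods: -233.5 + 284.5 - 204.3 - 83.1 + 681.0 = 444.6
Services: -59.5 - 186.4 - 32.1 = -278.0
Trade balance = 444.6 + (-278.0) = 166.6
(Excluded from the trade balance — secondary income: personal remittances received from nationals working abroad 93.9; primary income: interest paid on external government debt 111.3, dividends paid to foreign shareholders of resident firms 44.2, profits repatriated by foreign-owned firms operating domestically 75.0; financial account: inward foreign direct investment in the manufacturing sector 213.5, foreign purchases of domestic corporate bonds 181.3.)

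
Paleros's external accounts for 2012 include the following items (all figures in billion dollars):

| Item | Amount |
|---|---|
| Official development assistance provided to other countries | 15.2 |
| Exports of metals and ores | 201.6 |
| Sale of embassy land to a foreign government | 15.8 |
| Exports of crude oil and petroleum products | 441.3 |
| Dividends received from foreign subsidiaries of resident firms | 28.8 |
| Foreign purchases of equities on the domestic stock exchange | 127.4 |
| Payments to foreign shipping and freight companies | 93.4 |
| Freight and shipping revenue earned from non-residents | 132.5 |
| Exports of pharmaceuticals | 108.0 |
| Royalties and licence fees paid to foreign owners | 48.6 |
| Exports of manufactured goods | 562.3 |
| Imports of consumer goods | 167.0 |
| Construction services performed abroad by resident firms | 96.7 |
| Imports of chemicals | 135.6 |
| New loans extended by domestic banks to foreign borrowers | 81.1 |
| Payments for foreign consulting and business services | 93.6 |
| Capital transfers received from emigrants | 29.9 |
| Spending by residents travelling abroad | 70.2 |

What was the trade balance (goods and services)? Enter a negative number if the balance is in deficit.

934.0

Goods: 201.6 + 562.3 + 108.0 - 135.6 - 167.0 + 441.3 = 1010.6
Services: 96.7 - 48.6 - 93.4 + 132.5 - 70.2 - 93.6 = -76.6
Trade balance = 1010.6 + (-76.6) = 934.0
(Excluded from the trade balance — secondary income: official development assistance provided to other countries 15.2; capital account: sale of embassy land to a foreign government 15.8, capital transfers received from emigrants 29.9; primary income: dividends received from foreign subsidiaries of resident firms 28.8; financial account: foreign purchases of equities on the domestic stock exchange 127.4, new loans extended by domestic banks to foreign borrowers 81.1.)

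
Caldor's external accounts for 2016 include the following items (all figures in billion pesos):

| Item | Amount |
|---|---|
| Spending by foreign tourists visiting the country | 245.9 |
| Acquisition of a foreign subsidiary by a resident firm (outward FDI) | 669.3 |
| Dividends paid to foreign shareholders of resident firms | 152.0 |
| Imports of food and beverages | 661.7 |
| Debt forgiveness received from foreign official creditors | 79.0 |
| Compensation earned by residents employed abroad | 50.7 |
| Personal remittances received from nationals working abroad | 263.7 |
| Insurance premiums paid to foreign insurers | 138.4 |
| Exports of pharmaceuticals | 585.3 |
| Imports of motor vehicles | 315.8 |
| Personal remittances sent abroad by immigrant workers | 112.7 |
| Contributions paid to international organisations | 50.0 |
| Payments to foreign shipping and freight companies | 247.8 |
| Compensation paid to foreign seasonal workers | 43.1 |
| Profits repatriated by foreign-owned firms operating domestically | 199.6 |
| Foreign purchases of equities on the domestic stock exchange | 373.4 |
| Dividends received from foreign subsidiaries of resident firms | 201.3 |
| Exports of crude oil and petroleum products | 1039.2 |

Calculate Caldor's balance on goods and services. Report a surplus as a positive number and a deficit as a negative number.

Goods: -661.7 + 1039.2 - 315.8 + 585.3 = 647.0
Services: -138.4 - 247.8 + 245.9 = -140.3
Trade balance = 647.0 + (-140.3) = 506.7
(Excluded from the trade balance — financial account: acquisition of a foreign subsidiary by a resident firm (outward FDI) 669.3, foreign purchases of equities on the domestic stock exchange 373.4; primary income: dividends paid to foreign shareholders of resident firms 152.0, compensation earned by residents employed abroad 50.7, compensation paid to foreign seasonal workers 43.1, profits repatriated by foreign-owned firms operating domestically 199.6, dividends received from foreign subsidiaries of resident firms 201.3; capital account: debt forgiveness received from foreign official creditors 79.0; secondary income: personal remittances received from nationals working abroad 263.7, personal remittances sent abroad by immigrant workers 112.7, contributions paid to international organisations 50.0.)

506.7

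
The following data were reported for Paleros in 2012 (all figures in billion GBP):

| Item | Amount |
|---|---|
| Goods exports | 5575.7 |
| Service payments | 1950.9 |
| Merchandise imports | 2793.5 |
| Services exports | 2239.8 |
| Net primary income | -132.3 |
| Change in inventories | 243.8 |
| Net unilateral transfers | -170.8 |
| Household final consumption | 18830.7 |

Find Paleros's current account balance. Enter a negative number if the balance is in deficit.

Goods balance = 5575.7 - 2793.5 = 2782.2
Services balance = 2239.8 - 1950.9 = 288.9
Trade balance (goods + services) = 2782.2 + 288.9 = 3071.1
Net primary income = -132.3
Net secondary income = -170.8
Current account = 3071.1 + (-132.3) + (-170.8) = 2768.0

2768.0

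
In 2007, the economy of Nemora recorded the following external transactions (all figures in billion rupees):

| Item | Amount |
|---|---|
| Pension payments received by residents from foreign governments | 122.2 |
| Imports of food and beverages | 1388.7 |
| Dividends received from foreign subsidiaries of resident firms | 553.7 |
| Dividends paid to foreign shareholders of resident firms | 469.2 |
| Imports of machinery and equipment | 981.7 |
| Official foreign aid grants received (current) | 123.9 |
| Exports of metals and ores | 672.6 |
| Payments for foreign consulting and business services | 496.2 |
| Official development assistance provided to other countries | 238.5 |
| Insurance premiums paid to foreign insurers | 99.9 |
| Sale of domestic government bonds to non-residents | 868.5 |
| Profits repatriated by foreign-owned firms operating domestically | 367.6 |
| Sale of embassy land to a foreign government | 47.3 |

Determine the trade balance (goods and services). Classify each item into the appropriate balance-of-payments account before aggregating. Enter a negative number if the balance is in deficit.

Goods: 672.6 - 981.7 - 1388.7 = -1697.8
Services: -99.9 - 496.2 = -596.1
Trade balance = -1697.8 + (-596.1) = -2293.9
(Excluded from the trade balance — secondary income: pension payments received by residents from foreign governments 122.2, official foreign aid grants received (current) 123.9, official development assistance provided to other countries 238.5; primary income: dividends received from foreign subsidiaries of resident firms 553.7, dividends paid to foreign shareholders of resident firms 469.2, profits repatriated by foreign-owned firms operating domestically 367.6; financial account: sale of domestic government bonds to non-residents 868.5; capital account: sale of embassy land to a foreign government 47.3.)

-2293.9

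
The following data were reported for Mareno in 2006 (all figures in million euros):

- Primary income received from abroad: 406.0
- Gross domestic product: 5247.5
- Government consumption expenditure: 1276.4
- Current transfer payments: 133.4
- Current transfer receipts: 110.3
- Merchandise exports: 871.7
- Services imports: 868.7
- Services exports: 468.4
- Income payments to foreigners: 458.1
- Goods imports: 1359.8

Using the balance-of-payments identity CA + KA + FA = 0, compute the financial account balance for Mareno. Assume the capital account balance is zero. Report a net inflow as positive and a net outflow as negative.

Goods balance = 871.7 - 1359.8 = -488.1
Services balance = 468.4 - 868.7 = -400.3
Trade balance (goods + services) = -488.1 + (-400.3) = -888.4
Net primary income = 406.0 - 458.1 = -52.1
Net secondary income = 110.3 - 133.4 = -23.1
Current account = -888.4 + (-52.1) + (-23.1) = -963.6
Financial account = -(-963.6) = 963.6

963.6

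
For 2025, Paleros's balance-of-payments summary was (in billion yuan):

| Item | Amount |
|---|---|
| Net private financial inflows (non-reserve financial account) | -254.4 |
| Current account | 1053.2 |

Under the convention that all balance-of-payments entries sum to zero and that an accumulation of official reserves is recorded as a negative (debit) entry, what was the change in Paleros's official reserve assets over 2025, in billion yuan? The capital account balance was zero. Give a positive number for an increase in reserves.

Official reserve transactions balance = -(1053.2 + (-254.4)) = -798.8
An accumulation of reserves is recorded as a debit (negative entry), so the change in the stock of reserves is the negative of that balance.
Change in official reserves = -(-798.8) = 798.8

798.8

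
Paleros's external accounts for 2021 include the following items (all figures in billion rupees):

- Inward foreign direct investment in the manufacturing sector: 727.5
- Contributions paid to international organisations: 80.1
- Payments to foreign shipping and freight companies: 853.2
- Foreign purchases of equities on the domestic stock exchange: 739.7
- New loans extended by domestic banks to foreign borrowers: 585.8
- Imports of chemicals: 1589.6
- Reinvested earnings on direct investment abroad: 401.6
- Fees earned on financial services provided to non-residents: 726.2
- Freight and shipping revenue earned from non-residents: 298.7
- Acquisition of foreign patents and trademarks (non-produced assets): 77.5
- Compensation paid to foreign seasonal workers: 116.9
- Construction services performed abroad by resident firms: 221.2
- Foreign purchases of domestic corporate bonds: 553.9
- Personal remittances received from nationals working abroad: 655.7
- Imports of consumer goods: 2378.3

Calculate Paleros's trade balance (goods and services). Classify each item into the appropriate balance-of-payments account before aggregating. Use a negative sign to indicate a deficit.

-3575.0

Goods: -2378.3 - 1589.6 = -3967.9
Services: 726.2 + 298.7 + 221.2 - 853.2 = 392.9
Trade balance = -3967.9 + 392.9 = -3575.0
(Excluded from the trade balance — financial account: inward foreign direct investment in the manufacturing sector 727.5, foreign purchases of equities on the domestic stock exchange 739.7, new loans extended by domestic banks to foreign borrowers 585.8, foreign purchases of domestic corporate bonds 553.9; secondary income: contributions paid to international organisations 80.1, personal remittances received from nationals working abroad 655.7; primary income: reinvested earnings on direct investment abroad 401.6, compensation paid to foreign seasonal workers 116.9; capital account: acquisition of foreign patents and trademarks (non-produced assets) 77.5.)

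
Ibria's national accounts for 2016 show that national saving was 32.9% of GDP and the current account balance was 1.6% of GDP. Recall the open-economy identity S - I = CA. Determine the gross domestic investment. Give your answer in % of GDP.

31.3

I = S - CA = 32.9 - 1.6 = 31.3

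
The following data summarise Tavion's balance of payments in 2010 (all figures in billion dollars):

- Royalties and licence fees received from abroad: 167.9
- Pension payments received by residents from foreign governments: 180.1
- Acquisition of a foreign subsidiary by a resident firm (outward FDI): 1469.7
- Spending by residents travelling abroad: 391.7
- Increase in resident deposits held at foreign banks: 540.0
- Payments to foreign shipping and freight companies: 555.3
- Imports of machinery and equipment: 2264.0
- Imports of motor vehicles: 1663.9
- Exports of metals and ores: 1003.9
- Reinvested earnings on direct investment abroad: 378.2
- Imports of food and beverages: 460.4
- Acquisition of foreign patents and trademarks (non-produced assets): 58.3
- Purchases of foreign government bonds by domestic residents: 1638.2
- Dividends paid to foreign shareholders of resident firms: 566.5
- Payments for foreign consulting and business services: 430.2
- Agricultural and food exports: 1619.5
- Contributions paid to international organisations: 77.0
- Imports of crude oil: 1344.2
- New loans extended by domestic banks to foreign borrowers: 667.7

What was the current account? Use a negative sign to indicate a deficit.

Goods: 1619.5 - 460.4 - 1344.2 + 1003.9 - 2264.0 - 1663.9 = -3109.1
Services: -391.7 - 430.2 - 555.3 + 167.9 = -1209.3
Primary income: 378.2 - 566.5 = -188.3
Secondary income: 180.1 - 77.0 = 103.1
Current account = (-3109.1) + (-1209.3) + (-188.3) + 103.1 = -4403.6
(Excluded from the current account — financial account: acquisition of a foreign subsidiary by a resident firm (outward FDI) 1469.7, increase in resident deposits held at foreign banks 540.0, purchases of foreign government bonds by domestic residents 1638.2, new loans extended by domestic banks to foreign borrowers 667.7; capital account: acquisition of foreign patents and trademarks (non-produced assets) 58.3.)

-4403.6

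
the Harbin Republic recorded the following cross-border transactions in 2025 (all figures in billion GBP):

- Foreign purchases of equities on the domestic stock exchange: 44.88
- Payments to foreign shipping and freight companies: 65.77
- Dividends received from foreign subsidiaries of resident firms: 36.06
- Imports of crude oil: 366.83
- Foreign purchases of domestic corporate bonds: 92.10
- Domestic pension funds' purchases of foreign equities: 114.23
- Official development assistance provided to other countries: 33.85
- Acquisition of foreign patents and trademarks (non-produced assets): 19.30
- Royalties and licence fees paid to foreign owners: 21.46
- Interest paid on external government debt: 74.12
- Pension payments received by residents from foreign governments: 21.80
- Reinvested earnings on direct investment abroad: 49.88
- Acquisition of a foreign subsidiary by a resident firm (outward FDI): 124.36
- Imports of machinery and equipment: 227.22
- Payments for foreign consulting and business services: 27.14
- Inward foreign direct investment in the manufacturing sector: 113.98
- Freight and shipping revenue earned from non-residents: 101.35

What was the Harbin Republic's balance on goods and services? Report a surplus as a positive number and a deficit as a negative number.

-607.07

Goods: -227.22 - 366.83 = -594.05
Services: -21.46 - 65.77 + 101.35 - 27.14 = -13.02
Trade balance = -594.05 + (-13.02) = -607.07
(Excluded from the trade balance — financial account: foreign purchases of equities on the domestic stock exchange 44.88, foreign purchases of domestic corporate bonds 92.10, domestic pension funds' purchases of foreign equities 114.23, acquisition of a foreign subsidiary by a resident firm (outward FDI) 124.36, inward foreign direct investment in the manufacturing sector 113.98; primary income: dividends received from foreign subsidiaries of resident firms 36.06, interest paid on external government debt 74.12, reinvested earnings on direct investment abroad 49.88; secondary income: official development assistance provided to other countries 33.85, pension payments received by residents from foreign governments 21.80; capital account: acquisition of foreign patents and trademarks (non-produced assets) 19.30.)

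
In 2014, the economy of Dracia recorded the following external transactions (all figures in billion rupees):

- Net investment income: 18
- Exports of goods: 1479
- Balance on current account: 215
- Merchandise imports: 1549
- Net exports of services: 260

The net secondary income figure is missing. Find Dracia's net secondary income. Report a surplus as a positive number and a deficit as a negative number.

Current account = goods balance + services balance + net primary income + net secondary income
Sum of the known components = 208
Net secondary income = CA - (known components) = 215 - 208 = 7

7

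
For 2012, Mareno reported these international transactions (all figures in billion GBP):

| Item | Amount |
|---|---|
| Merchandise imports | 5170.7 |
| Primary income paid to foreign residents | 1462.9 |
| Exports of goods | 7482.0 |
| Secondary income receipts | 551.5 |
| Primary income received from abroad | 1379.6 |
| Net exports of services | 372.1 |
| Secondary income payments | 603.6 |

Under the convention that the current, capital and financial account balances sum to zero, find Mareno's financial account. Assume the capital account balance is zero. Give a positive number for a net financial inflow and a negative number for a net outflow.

Goods balance = 7482.0 - 5170.7 = 2311.3
Services balance = 372.1
Trade balance (goods + services) = 2311.3 + 372.1 = 2683.4
Net primary income = 1379.6 - 1462.9 = -83.3
Net secondary income = 551.5 - 603.6 = -52.1
Current account = 2683.4 + (-83.3) + (-52.1) = 2548.0
Financial account = -(2548.0) = -2548.0

-2548.0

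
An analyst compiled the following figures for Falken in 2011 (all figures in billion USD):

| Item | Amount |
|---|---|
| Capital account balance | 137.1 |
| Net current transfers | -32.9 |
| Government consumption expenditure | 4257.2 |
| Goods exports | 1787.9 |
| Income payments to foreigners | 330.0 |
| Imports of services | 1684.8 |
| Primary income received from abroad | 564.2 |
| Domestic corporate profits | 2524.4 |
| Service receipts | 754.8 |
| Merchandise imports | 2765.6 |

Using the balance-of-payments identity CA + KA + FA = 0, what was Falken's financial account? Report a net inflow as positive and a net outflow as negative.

Goods balance = 1787.9 - 2765.6 = -977.7
Services balance = 754.8 - 1684.8 = -930.0
Trade balance (goods + services) = -977.7 + (-930.0) = -1907.7
Net primary income = 564.2 - 330.0 = 234.2
Net secondary income = -32.9
Current account = -1907.7 + 234.2 + (-32.9) = -1706.4
Financial account = -(-1706.4 + 137.1) = 1569.3

1569.3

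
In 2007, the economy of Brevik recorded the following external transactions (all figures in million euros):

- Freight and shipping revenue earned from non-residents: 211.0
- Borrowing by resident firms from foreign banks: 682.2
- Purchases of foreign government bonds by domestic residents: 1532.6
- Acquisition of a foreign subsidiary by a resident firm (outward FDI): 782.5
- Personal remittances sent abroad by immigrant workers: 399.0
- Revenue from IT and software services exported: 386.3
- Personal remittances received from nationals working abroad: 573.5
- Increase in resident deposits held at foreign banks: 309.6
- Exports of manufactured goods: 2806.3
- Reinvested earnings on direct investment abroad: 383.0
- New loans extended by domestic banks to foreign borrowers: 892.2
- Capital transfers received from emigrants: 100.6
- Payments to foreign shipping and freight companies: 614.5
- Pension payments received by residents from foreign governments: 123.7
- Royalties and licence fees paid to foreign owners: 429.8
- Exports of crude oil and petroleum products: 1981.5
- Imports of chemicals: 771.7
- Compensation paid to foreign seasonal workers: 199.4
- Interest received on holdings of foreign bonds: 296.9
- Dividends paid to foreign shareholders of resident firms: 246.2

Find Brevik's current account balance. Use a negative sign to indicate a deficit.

4101.6

Goods: 2806.3 - 771.7 + 1981.5 = 4016.1
Services: -429.8 + 211.0 - 614.5 + 386.3 = -447.0
Primary income: 296.9 - 246.2 - 199.4 + 383.0 = 234.3
Secondary income: 123.7 - 399.0 + 573.5 = 298.2
Current account = 4016.1 + (-447.0) + 234.3 + 298.2 = 4101.6
(Excluded from the current account — financial account: borrowing by resident firms from foreign banks 682.2, purchases of foreign government bonds by domestic residents 1532.6, acquisition of a foreign subsidiary by a resident firm (outward FDI) 782.5, increase in resident deposits held at foreign banks 309.6, new loans extended by domestic banks to foreign borrowers 892.2; capital account: capital transfers received from emigrants 100.6.)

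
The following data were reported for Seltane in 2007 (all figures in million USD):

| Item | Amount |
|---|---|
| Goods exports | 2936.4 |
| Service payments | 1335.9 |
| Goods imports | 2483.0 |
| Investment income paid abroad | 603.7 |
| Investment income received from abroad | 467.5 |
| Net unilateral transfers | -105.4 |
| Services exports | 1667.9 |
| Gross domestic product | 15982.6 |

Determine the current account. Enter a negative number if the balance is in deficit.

Goods balance = 2936.4 - 2483.0 = 453.4
Services balance = 1667.9 - 1335.9 = 332.0
Trade balance (goods + services) = 453.4 + 332.0 = 785.4
Net primary income = 467.5 - 603.7 = -136.2
Net secondary income = -105.4
Current account = 785.4 + (-136.2) + (-105.4) = 543.8

543.8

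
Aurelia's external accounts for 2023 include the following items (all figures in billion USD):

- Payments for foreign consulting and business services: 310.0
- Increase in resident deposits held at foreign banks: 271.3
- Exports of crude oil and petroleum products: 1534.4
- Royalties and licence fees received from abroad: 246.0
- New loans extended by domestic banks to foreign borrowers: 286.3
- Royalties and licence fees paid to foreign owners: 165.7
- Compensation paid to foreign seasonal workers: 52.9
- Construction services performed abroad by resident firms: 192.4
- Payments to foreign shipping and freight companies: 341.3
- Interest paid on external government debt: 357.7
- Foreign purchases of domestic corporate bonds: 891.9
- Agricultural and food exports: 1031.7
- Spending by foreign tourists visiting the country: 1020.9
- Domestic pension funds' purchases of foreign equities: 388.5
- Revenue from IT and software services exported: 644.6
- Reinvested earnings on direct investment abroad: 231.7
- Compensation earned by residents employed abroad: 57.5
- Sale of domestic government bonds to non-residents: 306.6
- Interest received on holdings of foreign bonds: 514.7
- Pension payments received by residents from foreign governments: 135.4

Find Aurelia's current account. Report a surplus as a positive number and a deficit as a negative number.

Goods: 1031.7 + 1534.4 = 2566.1
Services: -341.3 - 165.7 + 192.4 + 1020.9 + 644.6 - 310.0 + 246.0 = 1286.9
Primary income: -357.7 + 57.5 + 514.7 + 231.7 - 52.9 = 393.3
Secondary income: 135.4
Current account = 2566.1 + 1286.9 + 393.3 + 135.4 = 4381.7
(Excluded from the current account — financial account: increase in resident deposits held at foreign banks 271.3, new loans extended by domestic banks to foreign borrowers 286.3, foreign purchases of domestic corporate bonds 891.9, domestic pension funds' purchases of foreign equities 388.5, sale of domestic government bonds to non-residents 306.6.)

4381.7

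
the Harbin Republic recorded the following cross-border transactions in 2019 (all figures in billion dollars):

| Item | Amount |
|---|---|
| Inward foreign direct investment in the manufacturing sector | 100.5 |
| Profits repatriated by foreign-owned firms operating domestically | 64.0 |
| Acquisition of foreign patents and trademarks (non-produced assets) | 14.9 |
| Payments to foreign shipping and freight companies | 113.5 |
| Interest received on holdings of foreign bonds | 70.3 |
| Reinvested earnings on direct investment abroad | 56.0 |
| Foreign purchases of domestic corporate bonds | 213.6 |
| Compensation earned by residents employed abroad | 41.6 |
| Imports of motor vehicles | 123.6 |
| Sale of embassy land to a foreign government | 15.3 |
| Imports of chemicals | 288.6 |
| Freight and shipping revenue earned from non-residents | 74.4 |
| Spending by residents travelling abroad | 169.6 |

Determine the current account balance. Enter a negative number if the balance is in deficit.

Goods: -123.6 - 288.6 = -412.2
Services: 74.4 - 169.6 - 113.5 = -208.7
Primary income: 56.0 - 64.0 + 41.6 + 70.3 = 103.9
Current account = (-412.2) + (-208.7) + 103.9 = -517.0
(Excluded from the current account — financial account: inward foreign direct investment in the manufacturing sector 100.5, foreign purchases of domestic corporate bonds 213.6; capital account: acquisition of foreign patents and trademarks (non-produced assets) 14.9, sale of embassy land to a foreign government 15.3.)

-517.0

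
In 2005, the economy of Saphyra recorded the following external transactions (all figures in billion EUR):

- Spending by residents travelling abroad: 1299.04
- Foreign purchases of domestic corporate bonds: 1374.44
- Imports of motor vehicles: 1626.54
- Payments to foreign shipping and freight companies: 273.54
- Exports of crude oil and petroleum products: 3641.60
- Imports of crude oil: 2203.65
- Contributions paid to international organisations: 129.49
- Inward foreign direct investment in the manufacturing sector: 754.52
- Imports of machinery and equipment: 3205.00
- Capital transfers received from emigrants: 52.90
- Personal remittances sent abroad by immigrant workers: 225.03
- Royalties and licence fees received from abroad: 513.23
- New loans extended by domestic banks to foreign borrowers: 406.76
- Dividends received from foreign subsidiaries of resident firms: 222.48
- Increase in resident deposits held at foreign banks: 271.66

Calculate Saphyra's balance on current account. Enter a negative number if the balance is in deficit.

-4584.98

Goods: 3641.60 - 3205.00 - 1626.54 - 2203.65 = -3393.59
Services: -273.54 - 1299.04 + 513.23 = -1059.35
Primary income: 222.48
Secondary income: -225.03 - 129.49 = -354.52
Current account = (-3393.59) + (-1059.35) + 222.48 + (-354.52) = -4584.98
(Excluded from the current account — financial account: foreign purchases of domestic corporate bonds 1374.44, inward foreign direct investment in the manufacturing sector 754.52, new loans extended by domestic banks to foreign borrowers 406.76, increase in resident deposits held at foreign banks 271.66; capital account: capital transfers received from emigrants 52.90.)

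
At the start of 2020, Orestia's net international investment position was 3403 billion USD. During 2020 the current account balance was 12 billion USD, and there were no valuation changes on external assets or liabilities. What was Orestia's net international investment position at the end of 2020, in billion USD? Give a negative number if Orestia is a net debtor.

3415

With no valuation effects, change in NIIP = current account = 12
End-of-year NIIP = 3403 + 12 = 3415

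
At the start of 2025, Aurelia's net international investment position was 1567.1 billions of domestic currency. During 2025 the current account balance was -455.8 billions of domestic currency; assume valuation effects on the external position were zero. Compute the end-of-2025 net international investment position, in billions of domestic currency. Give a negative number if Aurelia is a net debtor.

With no valuation effects, change in NIIP = current account = -455.8
End-of-year NIIP = 1567.1 + (-455.8) = 1111.3

1111.3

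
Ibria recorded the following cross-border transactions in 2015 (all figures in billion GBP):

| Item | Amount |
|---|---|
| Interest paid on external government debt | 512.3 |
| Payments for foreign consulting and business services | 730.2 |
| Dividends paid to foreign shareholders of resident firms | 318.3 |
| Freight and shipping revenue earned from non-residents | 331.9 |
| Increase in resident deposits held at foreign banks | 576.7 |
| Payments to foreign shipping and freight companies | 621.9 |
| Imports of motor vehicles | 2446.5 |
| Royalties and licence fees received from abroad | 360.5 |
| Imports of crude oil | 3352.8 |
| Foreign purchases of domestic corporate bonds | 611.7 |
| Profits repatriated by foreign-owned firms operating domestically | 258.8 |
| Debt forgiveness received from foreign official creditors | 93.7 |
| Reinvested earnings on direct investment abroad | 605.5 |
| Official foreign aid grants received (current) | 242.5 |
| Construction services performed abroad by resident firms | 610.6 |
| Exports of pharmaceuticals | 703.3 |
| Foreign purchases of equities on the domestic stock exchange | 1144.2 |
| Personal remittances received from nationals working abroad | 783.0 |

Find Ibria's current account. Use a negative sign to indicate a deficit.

-4603.5

Goods: -3352.8 - 2446.5 + 703.3 = -5096.0
Services: -621.9 + 331.9 + 360.5 - 730.2 + 610.6 = -49.1
Primary income: -318.3 - 512.3 + 605.5 - 258.8 = -483.9
Secondary income: 783.0 + 242.5 = 1025.5
Current account = (-5096.0) + (-49.1) + (-483.9) + 1025.5 = -4603.5
(Excluded from the current account — financial account: increase in resident deposits held at foreign banks 576.7, foreign purchases of domestic corporate bonds 611.7, foreign purchases of equities on the domestic stock exchange 1144.2; capital account: debt forgiveness received from foreign official creditors 93.7.)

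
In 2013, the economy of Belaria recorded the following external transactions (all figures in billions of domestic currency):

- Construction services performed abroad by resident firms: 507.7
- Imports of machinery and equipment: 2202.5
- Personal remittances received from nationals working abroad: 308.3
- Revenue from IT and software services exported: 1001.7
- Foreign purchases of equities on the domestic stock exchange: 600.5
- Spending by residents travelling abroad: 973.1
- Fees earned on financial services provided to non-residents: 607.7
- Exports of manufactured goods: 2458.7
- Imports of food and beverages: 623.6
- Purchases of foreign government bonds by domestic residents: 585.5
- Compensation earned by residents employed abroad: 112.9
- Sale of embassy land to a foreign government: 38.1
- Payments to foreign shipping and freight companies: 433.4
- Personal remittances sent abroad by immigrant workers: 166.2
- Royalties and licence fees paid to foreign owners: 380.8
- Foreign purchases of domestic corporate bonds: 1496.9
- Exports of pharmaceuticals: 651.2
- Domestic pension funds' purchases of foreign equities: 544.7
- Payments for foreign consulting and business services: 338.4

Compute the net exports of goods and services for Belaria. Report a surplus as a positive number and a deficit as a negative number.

Goods: 651.2 - 2202.5 + 2458.7 - 623.6 = 283.8
Services: 507.7 - 973.1 + 607.7 - 380.8 - 338.4 - 433.4 + 1001.7 = -8.6
Trade balance = 283.8 + (-8.6) = 275.2
(Excluded from the trade balance — secondary income: personal remittances received from nationals working abroad 308.3, personal remittances sent abroad by immigrant workers 166.2; financial account: foreign purchases of equities on the domestic stock exchange 600.5, purchases of foreign government bonds by domestic residents 585.5, foreign purchases of domestic corporate bonds 1496.9, domestic pension funds' purchases of foreign equities 544.7; primary income: compensation earned by residents employed abroad 112.9; capital account: sale of embassy land to a foreign government 38.1.)

275.2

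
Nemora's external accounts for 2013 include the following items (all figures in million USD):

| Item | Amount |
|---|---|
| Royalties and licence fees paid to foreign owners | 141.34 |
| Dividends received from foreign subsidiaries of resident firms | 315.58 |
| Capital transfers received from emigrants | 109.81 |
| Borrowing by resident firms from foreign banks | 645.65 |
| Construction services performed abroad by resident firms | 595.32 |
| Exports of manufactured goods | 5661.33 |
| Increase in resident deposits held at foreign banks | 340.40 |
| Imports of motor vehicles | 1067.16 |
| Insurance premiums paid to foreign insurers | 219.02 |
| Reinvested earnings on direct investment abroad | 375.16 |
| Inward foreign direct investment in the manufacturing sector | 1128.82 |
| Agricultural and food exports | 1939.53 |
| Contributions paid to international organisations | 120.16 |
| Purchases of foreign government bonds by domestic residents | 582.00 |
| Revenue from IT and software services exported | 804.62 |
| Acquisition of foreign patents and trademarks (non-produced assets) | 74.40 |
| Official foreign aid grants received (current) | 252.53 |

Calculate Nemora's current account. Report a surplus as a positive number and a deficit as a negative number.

8396.39

Goods: 1939.53 - 1067.16 + 5661.33 = 6533.70
Services: 804.62 - 141.34 - 219.02 + 595.32 = 1039.58
Primary income: 375.16 + 315.58 = 690.74
Secondary income: 252.53 - 120.16 = 132.37
Current account = 6533.70 + 1039.58 + 690.74 + 132.37 = 8396.39
(Excluded from the current account — capital account: capital transfers received from emigrants 109.81, acquisition of foreign patents and trademarks (non-produced assets) 74.40; financial account: borrowing by resident firms from foreign banks 645.65, increase in resident deposits held at foreign banks 340.40, inward foreign direct investment in the manufacturing sector 1128.82, purchases of foreign government bonds by domestic residents 582.00.)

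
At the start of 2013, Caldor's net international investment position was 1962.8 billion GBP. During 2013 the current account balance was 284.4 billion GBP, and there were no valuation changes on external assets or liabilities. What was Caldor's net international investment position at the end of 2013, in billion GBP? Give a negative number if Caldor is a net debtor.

With no valuation effects, change in NIIP = current account = 284.4
End-of-year NIIP = 1962.8 + 284.4 = 2247.2

2247.2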